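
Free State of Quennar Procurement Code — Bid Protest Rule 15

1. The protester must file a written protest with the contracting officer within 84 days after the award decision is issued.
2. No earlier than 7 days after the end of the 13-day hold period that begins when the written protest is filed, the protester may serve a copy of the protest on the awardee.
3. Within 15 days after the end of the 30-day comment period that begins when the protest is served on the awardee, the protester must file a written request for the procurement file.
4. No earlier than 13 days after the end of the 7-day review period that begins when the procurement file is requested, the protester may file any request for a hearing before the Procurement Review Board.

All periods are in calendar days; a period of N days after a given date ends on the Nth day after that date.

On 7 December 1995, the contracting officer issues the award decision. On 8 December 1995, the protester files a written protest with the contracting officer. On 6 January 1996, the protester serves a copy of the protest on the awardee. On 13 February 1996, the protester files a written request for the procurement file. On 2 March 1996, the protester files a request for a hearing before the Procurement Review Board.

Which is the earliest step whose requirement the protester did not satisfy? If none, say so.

Step 4

(1) due by 7 December 1995 + 84 days = 29 February 1996; 8 December 1995 is within that limit.
(2) permitted from 21 December 1995 + 7 days = 28 December 1995 onward; 6 January 1996 is on or after that date.
(3) due by 5 February 1996 + 15 days = 20 February 1996; 13 February 1996 is within that limit.
(4) permitted from 20 February 1996 + 13 days = 4 March 1996 onward; 2 March 1996 is 2 days before the earliest permitted date.
That is the first point of non-compliance.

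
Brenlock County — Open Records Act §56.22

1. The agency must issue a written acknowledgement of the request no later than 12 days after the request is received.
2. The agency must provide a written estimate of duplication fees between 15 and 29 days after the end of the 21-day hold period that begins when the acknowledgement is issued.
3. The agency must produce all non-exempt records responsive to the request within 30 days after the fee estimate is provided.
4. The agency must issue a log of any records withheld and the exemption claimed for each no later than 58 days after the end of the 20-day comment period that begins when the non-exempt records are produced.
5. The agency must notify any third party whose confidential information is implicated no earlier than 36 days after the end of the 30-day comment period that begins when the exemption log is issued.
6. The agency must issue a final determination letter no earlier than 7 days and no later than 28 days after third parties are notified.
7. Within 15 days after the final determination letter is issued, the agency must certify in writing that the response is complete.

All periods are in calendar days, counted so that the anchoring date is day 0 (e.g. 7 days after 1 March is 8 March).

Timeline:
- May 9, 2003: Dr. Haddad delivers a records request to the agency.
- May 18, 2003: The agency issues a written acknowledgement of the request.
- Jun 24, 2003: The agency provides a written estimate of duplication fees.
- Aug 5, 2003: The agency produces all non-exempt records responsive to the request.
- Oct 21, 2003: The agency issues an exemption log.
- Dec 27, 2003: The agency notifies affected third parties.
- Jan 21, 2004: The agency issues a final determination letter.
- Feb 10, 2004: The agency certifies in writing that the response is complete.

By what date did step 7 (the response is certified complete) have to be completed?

Feb 5, 2004

Step 7 runs from Jan 21, 2004, when the final determination letter is issued. 15 days after Jan 21, 2004 is Feb 5, 2004.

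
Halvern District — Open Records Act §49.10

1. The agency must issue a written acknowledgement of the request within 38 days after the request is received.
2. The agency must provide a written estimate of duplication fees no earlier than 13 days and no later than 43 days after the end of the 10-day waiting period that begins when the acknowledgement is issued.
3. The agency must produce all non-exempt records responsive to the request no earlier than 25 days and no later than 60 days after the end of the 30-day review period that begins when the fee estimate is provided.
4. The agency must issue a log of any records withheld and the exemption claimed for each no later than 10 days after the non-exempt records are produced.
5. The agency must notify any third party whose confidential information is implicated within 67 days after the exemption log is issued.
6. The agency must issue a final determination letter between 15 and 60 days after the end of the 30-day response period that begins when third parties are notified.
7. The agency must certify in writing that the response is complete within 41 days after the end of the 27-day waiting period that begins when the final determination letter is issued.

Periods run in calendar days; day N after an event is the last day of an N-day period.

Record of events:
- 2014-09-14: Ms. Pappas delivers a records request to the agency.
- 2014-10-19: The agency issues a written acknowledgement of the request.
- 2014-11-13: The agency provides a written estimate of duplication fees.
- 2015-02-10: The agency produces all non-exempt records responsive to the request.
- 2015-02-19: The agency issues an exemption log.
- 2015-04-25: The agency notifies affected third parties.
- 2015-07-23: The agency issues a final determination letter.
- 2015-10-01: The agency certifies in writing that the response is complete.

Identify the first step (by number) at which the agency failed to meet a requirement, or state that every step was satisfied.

(1) due by 2014-09-14 + 38 days = 2014-10-22; completed 2014-10-19, before the deadline.
(2) the permitted window runs from 2014-10-29 + 13 = 2014-11-11 to 2014-10-29 + 43 = 2014-12-11; done 2014-11-13 — within the window.
(3) the permitted window runs from 2014-12-13 + 25 = 2015-01-07 to 2014-12-13 + 60 = 2015-02-11; done 2015-02-10 — within the window.
(4) due by 2015-02-10 + 10 days = 2015-02-20; 2015-02-19 is within that limit.
(5) due by 2015-02-19 + 67 days = 2015-04-27; 2015-04-25 is within that limit.
(6) the permitted window runs from 2015-05-25 + 15 = 2015-06-09 to 2015-05-25 + 60 = 2015-07-24; done 2015-07-23 — within the window.
(7) due by 2015-08-19 + 41 days = 2015-09-29; not done until 2015-10-01, 2 days after the deadline.

Step 7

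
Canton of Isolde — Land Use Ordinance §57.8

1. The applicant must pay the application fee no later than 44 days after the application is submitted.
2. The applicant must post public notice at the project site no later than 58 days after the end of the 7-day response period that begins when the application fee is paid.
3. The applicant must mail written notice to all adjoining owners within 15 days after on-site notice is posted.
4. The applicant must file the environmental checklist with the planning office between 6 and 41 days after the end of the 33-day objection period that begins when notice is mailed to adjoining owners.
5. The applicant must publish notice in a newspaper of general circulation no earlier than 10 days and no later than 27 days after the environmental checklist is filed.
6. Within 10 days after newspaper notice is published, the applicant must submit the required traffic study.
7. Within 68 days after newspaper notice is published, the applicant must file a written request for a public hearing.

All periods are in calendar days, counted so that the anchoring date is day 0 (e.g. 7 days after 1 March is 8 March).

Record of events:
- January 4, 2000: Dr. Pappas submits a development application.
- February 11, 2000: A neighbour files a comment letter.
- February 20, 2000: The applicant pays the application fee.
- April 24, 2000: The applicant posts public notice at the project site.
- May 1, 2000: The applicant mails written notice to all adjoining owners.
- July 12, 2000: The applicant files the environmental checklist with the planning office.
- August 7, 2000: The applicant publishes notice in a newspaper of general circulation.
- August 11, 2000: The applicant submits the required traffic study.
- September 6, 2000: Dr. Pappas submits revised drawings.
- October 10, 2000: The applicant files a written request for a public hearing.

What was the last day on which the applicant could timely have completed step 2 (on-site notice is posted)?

The application fee is paid on February 20, 2000; the 7-day response period therefore ends February 27, 2000, and step 2 runs from that date. 58 days after February 27, 2000 is April 25, 2000.

April 25, 2000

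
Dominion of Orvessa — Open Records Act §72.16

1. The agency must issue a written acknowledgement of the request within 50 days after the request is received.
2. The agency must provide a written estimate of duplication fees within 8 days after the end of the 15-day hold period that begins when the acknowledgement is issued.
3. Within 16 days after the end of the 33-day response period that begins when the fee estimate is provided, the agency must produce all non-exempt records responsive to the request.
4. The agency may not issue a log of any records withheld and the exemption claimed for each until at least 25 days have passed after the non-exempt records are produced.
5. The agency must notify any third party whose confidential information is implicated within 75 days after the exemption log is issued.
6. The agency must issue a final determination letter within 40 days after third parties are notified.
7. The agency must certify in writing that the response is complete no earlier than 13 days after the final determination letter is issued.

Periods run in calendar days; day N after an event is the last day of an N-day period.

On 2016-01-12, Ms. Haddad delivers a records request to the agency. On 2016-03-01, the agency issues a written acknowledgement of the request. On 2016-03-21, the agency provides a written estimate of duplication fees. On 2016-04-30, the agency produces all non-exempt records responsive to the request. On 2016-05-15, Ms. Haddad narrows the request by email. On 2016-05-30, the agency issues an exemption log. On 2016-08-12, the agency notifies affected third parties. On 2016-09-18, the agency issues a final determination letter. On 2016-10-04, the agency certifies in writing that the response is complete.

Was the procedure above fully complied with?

(1) due by 2016-01-12 + 50 days = 2016-03-02; 2016-03-01 is within that limit.
(2) due by 2016-03-16 + 8 days = 2016-03-24; completed 2016-03-21, before the deadline.
(3) due by 2016-04-23 + 16 days = 2016-05-09; done 2016-04-30 — timely.
(4) permitted from 2016-04-30 + 25 days = 2016-05-25 onward; done 2016-05-30, after the minimum wait.
(5) due by 2016-05-30 + 75 days = 2016-08-13; 2016-08-12 is within that limit.
(6) due by 2016-08-12 + 40 days = 2016-09-21; done 2016-09-18 — timely.
(7) permitted from 2016-09-18 + 13 days = 2016-10-01 onward; done 2016-10-04 — permitted.

Yes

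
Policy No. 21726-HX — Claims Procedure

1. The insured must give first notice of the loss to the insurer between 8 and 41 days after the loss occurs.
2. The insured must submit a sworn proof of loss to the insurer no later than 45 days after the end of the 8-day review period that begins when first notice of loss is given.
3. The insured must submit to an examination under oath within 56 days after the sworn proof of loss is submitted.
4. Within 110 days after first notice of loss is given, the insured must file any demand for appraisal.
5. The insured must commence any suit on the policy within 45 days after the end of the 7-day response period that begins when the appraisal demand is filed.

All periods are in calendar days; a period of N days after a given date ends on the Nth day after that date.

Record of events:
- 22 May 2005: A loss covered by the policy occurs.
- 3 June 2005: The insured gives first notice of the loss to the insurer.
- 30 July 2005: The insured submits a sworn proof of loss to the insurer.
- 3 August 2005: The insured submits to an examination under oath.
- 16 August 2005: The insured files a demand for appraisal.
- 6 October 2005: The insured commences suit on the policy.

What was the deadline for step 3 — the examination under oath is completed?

Step 3 runs from 30 July 2005, when the sworn proof of loss is submitted. 56 days after 30 July 2005 is 24 September 2005.

24 September 2005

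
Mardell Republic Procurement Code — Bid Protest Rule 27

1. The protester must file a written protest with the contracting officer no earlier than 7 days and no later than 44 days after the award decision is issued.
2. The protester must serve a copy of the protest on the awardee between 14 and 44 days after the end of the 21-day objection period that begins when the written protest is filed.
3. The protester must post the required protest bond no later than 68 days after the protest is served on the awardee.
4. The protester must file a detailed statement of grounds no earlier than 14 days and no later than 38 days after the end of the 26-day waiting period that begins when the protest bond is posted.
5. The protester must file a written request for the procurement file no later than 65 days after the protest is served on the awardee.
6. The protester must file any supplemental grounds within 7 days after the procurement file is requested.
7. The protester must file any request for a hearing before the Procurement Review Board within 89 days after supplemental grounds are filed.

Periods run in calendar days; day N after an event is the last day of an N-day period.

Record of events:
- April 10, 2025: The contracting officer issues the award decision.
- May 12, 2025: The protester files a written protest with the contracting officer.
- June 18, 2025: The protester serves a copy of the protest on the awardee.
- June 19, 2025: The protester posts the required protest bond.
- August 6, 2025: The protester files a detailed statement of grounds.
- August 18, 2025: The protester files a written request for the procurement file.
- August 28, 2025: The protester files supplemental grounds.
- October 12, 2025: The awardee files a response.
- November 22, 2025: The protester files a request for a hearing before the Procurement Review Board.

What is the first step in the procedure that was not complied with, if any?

Step 6

Step 1 — 7 and 44 days from April 10, 2025 (when the award decision is issued) are April 17, 2025 and May 24, 2025 respectively; done May 12, 2025 — within the window.
Step 2 — 14 and 44 days from June 2, 2025 (end of the 21-day objection period, which began when the written protest is filed on May 12, 2025) are June 16, 2025 and July 16, 2025 respectively; done June 18, 2025, which is between those dates.
Step 3 — counting 68 days from June 18, 2025 (when the protest is served on the awardee) gives a deadline of August 25, 2025; done June 19, 2025 — timely.
Step 4 — 14 and 38 days from July 15, 2025 (end of the 26-day waiting period, which began when the protest bond is posted on June 19, 2025) are July 29, 2025 and August 22, 2025 respectively; August 6, 2025 falls inside that range.
Step 5 — counting 65 days from June 18, 2025 (when the protest is served on the awardee) gives a deadline of August 22, 2025; done August 18, 2025 — timely.
Step 6 — counting 7 days from August 18, 2025 (when the procurement file is requested) gives a deadline of August 25, 2025; done August 28, 2025 — 3 days late.
No need to go further; step 6 was not satisfied.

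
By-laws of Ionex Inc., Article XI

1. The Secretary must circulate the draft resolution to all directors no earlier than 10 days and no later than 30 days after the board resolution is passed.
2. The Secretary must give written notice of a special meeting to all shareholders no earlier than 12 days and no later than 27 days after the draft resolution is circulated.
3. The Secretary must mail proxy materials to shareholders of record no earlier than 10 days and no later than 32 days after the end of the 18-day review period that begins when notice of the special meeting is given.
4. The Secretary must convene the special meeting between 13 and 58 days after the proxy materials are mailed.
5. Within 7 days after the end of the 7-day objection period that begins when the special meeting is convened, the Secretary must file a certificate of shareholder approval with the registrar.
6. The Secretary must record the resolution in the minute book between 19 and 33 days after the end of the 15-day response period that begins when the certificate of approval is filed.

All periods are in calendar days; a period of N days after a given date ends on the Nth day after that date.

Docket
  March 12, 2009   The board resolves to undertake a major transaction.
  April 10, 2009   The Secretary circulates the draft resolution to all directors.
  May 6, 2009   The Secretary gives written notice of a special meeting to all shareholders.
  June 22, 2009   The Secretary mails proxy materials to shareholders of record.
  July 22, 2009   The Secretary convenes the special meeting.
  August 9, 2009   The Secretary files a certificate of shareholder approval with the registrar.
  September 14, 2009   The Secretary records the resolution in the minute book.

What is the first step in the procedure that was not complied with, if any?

Step 5

Step 1: the window is 10–30 days after March 12, 2009 (when the board resolution is passed), so March 22, 2009 through April 11, 2009; done April 10, 2009 — within the window.
Step 2: the window is 12–27 days after April 10, 2009 (when the draft resolution is circulated), so April 22, 2009 through May 7, 2009; done May 6, 2009, which is between those dates.
Step 3: the window is 10–32 days after May 24, 2009 (end of the 18-day review period, which began when notice of the special meeting is given on May 6, 2009), so June 3, 2009 through June 25, 2009; June 22, 2009 falls inside that range.
Step 4: the window is 13–58 days after June 22, 2009 (when the proxy materials are mailed), so July 5, 2009 through August 19, 2009; done July 22, 2009 — within the window.
Step 5: 7 days after July 29, 2009 (end of the 7-day objection period, which began when the special meeting is convened on July 22, 2009) is August 5, 2009; August 9, 2009 misses that deadline by 4 days.
No need to go further; step 5 was not satisfied.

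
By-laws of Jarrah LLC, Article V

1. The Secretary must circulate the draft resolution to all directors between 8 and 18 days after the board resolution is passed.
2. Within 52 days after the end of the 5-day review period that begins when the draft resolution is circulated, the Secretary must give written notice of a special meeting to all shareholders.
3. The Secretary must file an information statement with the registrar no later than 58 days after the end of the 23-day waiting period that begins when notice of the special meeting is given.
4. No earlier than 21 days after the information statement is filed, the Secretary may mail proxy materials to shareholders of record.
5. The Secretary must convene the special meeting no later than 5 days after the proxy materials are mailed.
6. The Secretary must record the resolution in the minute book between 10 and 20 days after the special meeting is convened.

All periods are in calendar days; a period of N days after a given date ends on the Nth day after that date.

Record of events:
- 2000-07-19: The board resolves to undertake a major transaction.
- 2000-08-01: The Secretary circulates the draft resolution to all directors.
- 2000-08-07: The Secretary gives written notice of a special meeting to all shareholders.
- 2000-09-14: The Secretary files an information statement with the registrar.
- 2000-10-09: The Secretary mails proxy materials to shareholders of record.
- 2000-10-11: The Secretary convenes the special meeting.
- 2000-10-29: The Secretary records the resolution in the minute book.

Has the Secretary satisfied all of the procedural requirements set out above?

Step 1: the window is 8–18 days after 2000-07-19 (when the board resolution is passed), so 2000-07-27 through 2000-08-06; 2000-08-01 falls inside that range.
Step 2: 52 days after 2000-08-06 (end of the 5-day review period, which began when the draft resolution is circulated on 2000-08-01) is 2000-09-27; 2000-08-07 is within that limit.
Step 3: 58 days after 2000-08-30 (end of the 23-day waiting period, which began when notice of the special meeting is given on 2000-08-07) is 2000-10-27; done 2000-09-14 — timely.
Step 4: the earliest permitted date is 21 days after 2000-09-14 (when the information statement is filed), i.e. 2000-10-05; 2000-10-09 is on or after that date.
Step 5: 5 days after 2000-10-09 (when the proxy materials are mailed) is 2000-10-14; 2000-10-11 is within that limit.
Step 6: the window is 10–20 days after 2000-10-11 (when the special meeting is convened), so 2000-10-21 through 2000-10-31; done 2000-10-29, which is between those dates.

Yes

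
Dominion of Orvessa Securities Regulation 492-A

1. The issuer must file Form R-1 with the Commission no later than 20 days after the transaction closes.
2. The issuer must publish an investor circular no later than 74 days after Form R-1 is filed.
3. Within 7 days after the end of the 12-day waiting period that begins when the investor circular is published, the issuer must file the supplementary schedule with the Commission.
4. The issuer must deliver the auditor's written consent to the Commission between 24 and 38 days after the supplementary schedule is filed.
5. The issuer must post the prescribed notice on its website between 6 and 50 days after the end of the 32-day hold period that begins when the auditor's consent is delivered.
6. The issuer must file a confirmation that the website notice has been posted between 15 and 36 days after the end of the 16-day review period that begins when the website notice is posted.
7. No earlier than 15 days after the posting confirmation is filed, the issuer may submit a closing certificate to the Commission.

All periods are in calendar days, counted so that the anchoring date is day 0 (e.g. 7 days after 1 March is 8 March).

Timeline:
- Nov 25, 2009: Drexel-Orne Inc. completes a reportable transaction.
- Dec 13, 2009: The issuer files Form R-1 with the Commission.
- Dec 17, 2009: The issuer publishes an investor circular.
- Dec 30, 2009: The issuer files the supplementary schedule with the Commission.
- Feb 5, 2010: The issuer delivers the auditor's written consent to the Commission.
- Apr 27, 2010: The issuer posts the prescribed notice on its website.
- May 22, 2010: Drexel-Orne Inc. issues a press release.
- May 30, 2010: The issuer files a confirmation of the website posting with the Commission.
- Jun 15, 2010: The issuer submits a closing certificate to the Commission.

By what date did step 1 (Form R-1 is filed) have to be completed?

Step 1 runs from Nov 25, 2009, when the transaction closes. 20 days after Nov 25, 2009 is Dec 15, 2009.

Dec 15, 2009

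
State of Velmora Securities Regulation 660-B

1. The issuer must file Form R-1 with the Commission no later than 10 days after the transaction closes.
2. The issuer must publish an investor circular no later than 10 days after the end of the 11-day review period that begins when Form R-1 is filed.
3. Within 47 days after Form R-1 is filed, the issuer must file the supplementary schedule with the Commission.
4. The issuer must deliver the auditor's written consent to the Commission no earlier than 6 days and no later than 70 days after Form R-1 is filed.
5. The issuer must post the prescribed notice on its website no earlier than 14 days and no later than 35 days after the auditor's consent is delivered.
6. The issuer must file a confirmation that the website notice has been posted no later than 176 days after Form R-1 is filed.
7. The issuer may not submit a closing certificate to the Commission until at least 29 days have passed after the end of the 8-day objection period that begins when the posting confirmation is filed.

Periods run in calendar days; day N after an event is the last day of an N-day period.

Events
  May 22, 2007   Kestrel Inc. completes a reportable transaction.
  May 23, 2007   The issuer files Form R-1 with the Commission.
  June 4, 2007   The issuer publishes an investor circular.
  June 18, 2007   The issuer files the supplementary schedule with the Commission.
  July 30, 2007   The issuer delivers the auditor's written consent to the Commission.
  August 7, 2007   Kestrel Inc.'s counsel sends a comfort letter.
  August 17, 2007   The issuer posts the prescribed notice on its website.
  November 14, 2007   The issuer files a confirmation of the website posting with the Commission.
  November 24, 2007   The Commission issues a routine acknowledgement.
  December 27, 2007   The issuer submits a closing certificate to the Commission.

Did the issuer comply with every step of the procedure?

Step 1: 10 days after May 22, 2007 (when the transaction closes) is June 1, 2007; done May 23, 2007 — timely.
Step 2: 10 days after June 3, 2007 (end of the 11-day review period, which began when Form R-1 is filed on May 23, 2007) is June 13, 2007; June 4, 2007 is within that limit.
Step 3: 47 days after May 23, 2007 (when Form R-1 is filed) is July 9, 2007; done June 18, 2007 — timely.
Step 4: the window is 6–70 days after May 23, 2007 (when Form R-1 is filed), so May 29, 2007 through August 1, 2007; done July 30, 2007 — within the window.
Step 5: the window is 14–35 days after July 30, 2007 (when the auditor's consent is delivered), so August 13, 2007 through September 3, 2007; done August 17, 2007, which is between those dates.
Step 6: 176 days after May 23, 2007 (when Form R-1 is filed) is November 15, 2007; completed November 14, 2007, before the deadline.
Step 7: the earliest permitted date is 29 days after November 22, 2007 (end of the 8-day objection period, which began when the posting confirmation is filed on November 14, 2007), i.e. December 21, 2007; done December 27, 2007 — permitted.

Yes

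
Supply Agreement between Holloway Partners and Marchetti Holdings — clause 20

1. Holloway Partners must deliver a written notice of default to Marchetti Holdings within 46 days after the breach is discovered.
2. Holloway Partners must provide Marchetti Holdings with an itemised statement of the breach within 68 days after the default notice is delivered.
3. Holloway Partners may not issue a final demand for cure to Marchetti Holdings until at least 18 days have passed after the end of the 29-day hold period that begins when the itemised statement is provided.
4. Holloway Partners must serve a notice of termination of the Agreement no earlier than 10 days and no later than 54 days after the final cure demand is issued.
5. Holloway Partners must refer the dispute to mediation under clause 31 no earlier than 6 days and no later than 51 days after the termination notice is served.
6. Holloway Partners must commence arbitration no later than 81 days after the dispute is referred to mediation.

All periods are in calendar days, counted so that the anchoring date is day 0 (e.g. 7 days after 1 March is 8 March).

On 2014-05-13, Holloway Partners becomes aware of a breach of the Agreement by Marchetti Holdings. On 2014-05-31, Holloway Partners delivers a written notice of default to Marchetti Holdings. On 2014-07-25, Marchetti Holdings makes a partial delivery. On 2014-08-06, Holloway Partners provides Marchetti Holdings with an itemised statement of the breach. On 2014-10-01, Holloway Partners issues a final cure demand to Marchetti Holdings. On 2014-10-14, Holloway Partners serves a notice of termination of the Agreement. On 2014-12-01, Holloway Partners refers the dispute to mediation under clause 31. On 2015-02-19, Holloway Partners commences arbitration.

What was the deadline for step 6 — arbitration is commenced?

2015-02-20

Step 6 runs from 2014-12-01, when the dispute is referred to mediation. 81 days after 2014-12-01 is 2015-02-20.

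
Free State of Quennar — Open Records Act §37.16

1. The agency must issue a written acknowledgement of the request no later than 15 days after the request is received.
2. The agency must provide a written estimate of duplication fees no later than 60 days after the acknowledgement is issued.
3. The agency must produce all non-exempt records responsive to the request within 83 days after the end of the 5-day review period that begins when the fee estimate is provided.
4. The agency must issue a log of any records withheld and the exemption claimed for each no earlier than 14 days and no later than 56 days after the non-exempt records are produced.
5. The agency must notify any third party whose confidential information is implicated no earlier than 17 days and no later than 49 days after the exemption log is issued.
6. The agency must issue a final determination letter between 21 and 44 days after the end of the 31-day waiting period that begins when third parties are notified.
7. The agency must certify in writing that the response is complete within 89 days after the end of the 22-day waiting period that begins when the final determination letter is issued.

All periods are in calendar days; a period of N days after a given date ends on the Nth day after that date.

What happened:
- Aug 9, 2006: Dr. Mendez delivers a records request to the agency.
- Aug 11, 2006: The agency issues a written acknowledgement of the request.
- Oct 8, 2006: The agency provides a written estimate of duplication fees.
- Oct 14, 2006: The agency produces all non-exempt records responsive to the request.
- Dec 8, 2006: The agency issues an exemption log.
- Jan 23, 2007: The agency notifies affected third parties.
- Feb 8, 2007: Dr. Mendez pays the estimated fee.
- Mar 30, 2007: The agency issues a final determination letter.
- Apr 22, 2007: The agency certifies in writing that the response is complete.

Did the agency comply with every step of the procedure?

Yes

Step 1 — counting 15 days from Aug 9, 2006 (when the request is received) gives a deadline of Aug 24, 2006; completed Aug 11, 2006, before the deadline.
Step 2 — counting 60 days from Aug 11, 2006 (when the acknowledgement is issued) gives a deadline of Oct 10, 2006; completed Oct 8, 2006, before the deadline.
Step 3 — counting 83 days from Oct 13, 2006 (end of the 5-day review period, which began when the fee estimate is provided on Oct 8, 2006) gives a deadline of Jan 4, 2007; Oct 14, 2006 is within that limit.
Step 4 — 14 and 56 days from Oct 14, 2006 (when the non-exempt records are produced) are Oct 28, 2006 and Dec 9, 2006 respectively; done Dec 8, 2006 — within the window.
Step 5 — 17 and 49 days from Dec 8, 2006 (when the exemption log is issued) are Dec 25, 2006 and Jan 26, 2007 respectively; done Jan 23, 2007 — within the window.
Step 6 — 21 and 44 days from Feb 23, 2007 (end of the 31-day waiting period, which began when third parties are notified on Jan 23, 2007) are Mar 16, 2007 and Apr 8, 2007 respectively; done Mar 30, 2007, which is between those dates.
Step 7 — counting 89 days from Apr 21, 2007 (end of the 22-day waiting period, which began when the final determination letter is issued on Mar 30, 2007) gives a deadline of Jul 19, 2007; Apr 22, 2007 is within that limit.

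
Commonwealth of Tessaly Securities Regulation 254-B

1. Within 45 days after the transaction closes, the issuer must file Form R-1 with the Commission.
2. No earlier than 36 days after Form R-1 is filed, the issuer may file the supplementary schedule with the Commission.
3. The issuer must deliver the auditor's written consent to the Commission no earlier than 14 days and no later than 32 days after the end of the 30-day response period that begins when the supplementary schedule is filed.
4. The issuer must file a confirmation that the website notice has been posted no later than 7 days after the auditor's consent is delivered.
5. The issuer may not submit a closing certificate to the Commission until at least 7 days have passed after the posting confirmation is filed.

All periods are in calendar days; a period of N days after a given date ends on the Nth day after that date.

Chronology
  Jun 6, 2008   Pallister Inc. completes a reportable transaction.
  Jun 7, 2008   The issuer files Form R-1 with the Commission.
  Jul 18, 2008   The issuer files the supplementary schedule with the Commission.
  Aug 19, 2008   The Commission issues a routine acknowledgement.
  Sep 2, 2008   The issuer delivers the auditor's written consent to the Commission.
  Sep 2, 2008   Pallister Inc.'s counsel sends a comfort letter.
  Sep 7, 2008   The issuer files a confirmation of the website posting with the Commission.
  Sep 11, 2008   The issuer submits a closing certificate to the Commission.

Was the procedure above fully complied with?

No

(1) due by Jun 6, 2008 + 45 days = Jul 21, 2008; done Jun 7, 2008 — timely.
(2) permitted from Jun 7, 2008 + 36 days = Jul 13, 2008 onward; Jul 18, 2008 is on or after that date.
(3) the permitted window runs from Aug 17, 2008 + 14 = Aug 31, 2008 to Aug 17, 2008 + 32 = Sep 18, 2008; done Sep 2, 2008 — within the window.
(4) due by Sep 2, 2008 + 7 days = Sep 9, 2008; Sep 7, 2008 is within that limit.
(5) permitted from Sep 7, 2008 + 7 days = Sep 14, 2008 onward; done Sep 11, 2008 — 3 days too early.
No need to go further; step 5 was not satisfied.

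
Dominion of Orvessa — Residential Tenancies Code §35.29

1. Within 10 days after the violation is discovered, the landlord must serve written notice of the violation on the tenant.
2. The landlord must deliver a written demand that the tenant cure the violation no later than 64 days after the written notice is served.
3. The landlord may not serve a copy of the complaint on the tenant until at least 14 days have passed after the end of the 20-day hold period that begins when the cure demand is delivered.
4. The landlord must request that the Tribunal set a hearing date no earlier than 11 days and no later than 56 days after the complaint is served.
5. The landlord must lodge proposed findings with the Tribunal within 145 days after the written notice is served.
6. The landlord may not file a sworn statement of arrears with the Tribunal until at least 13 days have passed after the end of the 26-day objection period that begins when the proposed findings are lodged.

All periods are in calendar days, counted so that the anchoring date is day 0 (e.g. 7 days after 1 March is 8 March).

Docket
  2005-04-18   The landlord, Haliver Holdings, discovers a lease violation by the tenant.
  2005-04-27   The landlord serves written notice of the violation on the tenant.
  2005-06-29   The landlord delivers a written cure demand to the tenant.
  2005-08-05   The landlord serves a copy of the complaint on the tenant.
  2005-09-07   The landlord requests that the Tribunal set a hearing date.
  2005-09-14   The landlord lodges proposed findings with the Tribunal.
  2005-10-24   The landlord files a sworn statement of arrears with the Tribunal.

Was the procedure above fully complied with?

Step 1 — counting 10 days from 2005-04-18 (when the violation is discovered) gives a deadline of 2005-04-28; 2005-04-27 is within that limit.
Step 2 — counting 64 days from 2005-04-27 (when the written notice is served) gives a deadline of 2005-06-30; done 2005-06-29 — timely.
Step 3 — must wait 14 days from 2005-07-19 (end of the 20-day hold period, which began when the cure demand is delivered on 2005-06-29), so not before 2005-08-02; 2005-08-05 is on or after that date.
Step 4 — 11 and 56 days from 2005-08-05 (when the complaint is served) are 2005-08-16 and 2005-09-30 respectively; 2005-09-07 falls inside that range.
Step 5 — counting 145 days from 2005-04-27 (when the written notice is served) gives a deadline of 2005-09-19; done 2005-09-14 — timely.
Step 6 — must wait 13 days from 2005-10-10 (end of the 26-day objection period, which began when the proposed findings are lodged on 2005-09-14), so not before 2005-10-23; done 2005-10-24 — permitted.

Yes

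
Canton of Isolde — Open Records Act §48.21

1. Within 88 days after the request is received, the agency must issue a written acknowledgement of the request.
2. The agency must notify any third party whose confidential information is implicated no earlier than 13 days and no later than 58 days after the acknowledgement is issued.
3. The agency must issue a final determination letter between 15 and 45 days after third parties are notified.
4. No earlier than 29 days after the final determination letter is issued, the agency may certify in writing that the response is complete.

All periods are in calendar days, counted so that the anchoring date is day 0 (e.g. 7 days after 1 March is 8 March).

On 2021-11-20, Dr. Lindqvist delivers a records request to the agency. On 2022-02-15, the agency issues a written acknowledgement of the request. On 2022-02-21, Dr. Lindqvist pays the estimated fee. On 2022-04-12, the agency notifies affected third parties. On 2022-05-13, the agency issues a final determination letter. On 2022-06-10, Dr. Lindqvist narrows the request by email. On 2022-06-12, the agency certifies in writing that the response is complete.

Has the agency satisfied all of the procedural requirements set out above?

Yes

Step 1: 88 days after 2021-11-20 (when the request is received) is 2022-02-16; done 2022-02-15 — timely.
Step 2: the window is 13–58 days after 2022-02-15 (when the acknowledgement is issued), so 2022-02-28 through 2022-04-14; 2022-04-12 falls inside that range.
Step 3: the window is 15–45 days after 2022-04-12 (when third parties are notified), so 2022-04-27 through 2022-05-27; done 2022-05-13 — within the window.
Step 4: the earliest permitted date is 29 days after 2022-05-13 (when the final determination letter is issued), i.e. 2022-06-11; 2022-06-12 is on or after that date.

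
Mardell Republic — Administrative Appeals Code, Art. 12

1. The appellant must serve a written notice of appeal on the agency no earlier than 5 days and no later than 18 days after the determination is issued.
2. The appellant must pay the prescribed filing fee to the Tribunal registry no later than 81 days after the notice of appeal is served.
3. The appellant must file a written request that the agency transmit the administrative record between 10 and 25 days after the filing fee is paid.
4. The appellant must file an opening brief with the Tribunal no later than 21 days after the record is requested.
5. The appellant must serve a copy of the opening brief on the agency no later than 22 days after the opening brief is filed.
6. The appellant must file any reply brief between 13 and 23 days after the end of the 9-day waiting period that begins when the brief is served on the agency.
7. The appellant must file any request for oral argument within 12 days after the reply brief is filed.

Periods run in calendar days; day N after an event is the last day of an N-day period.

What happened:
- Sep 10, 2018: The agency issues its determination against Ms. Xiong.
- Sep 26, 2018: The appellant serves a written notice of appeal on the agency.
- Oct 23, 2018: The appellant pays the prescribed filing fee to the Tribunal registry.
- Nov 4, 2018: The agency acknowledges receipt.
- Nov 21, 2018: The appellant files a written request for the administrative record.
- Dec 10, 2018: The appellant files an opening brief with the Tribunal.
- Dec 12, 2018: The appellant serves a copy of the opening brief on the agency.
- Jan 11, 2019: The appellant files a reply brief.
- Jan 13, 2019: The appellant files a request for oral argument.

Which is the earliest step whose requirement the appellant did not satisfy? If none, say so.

(1) the permitted window runs from Sep 10, 2018 + 5 = Sep 15, 2018 to Sep 10, 2018 + 18 = Sep 28, 2018; done Sep 26, 2018 — within the window.
(2) due by Sep 26, 2018 + 81 days = Dec 16, 2018; Oct 23, 2018 is within that limit.
(3) the permitted window runs from Oct 23, 2018 + 10 = Nov 2, 2018 to Oct 23, 2018 + 25 = Nov 17, 2018; done Nov 21, 2018 — 4 days after the window closed.
The procedure was therefore not followed at step 3.

Step 3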